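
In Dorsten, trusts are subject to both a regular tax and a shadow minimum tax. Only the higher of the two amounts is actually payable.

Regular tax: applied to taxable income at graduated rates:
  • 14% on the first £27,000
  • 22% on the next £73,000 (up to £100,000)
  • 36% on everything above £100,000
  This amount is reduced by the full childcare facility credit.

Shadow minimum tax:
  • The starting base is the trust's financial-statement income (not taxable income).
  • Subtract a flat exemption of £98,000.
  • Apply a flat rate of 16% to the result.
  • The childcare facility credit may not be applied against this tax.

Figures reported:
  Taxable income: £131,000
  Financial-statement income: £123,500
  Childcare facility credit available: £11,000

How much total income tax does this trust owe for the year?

£20,000

Shadow minimum tax:
  Base (financial-statement income): £123,500
  Less exemption £98,000 → base £25,500
  £25,500 × 16% = £4,080

Regular tax:
  £27,000 × 14% = £3,780
  £73,000 × 22% = £16,060
  £31,000 × 36% = £11,160
  → £31,000
  Less childcare facility credit £11,000 → £20,000

£20,000 > £4,080, so the regular tax governs.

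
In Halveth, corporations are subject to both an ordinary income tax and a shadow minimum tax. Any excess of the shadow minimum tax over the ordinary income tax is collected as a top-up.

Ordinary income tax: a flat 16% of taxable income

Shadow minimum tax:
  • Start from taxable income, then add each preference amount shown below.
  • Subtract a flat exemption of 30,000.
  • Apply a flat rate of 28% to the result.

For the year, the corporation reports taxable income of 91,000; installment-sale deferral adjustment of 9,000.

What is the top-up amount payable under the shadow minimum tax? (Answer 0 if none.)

Ordinary income tax:
  91,000 × 16% = 14,560

Shadow minimum tax:
  Adjusted income: 91,000 + 9,000 = 100,000
  Less exemption 30,000 → base 70,000
  70,000 × 28% = 19,600

Excess of shadow minimum tax over ordinary income tax: 19,600 − 14,560 = 5,040.

5,040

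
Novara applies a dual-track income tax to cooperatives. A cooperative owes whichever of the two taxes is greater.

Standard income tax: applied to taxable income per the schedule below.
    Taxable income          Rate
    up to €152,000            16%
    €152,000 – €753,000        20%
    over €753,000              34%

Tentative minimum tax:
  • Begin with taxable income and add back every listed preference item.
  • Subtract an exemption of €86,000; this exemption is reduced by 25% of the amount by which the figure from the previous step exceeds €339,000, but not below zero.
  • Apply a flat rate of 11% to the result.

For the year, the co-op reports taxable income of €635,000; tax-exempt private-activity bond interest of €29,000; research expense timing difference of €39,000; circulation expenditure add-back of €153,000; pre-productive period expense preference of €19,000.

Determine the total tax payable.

€120,920

Tentative minimum tax:
  Adjusted income: €635,000 + €29,000 + €39,000 + €153,000 + €19,000 = €875,000
  Exemption: 25% × (€875,000 − €339,000) = €134,000 ≥ €86,000, so the exemption is fully phased out
  Base: €875,000 − €0 = €875,000
  €875,000 × 11% = €96,250

Standard income tax:
  €152,000 × 16% = €24,320
  €483,000 × 20% = €96,600
  → €120,920

€120,920 > €96,250, so the standard income tax governs.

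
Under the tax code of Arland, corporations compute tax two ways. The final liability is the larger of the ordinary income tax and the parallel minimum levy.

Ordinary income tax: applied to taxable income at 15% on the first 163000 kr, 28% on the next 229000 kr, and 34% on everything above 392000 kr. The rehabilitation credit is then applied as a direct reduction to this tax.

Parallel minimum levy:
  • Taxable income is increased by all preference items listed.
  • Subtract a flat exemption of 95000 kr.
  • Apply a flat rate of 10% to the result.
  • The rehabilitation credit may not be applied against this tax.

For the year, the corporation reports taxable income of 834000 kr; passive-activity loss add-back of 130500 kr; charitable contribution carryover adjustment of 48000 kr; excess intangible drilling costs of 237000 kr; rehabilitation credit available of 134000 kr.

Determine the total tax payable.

Parallel minimum levy:
  Adjusted income: 834000 kr + 130500 kr + 48000 kr + 237000 kr = 1249500 kr
  Less exemption 95000 kr → base 1154500 kr
  1154500 kr × 10% = 115450 kr

Ordinary income tax:
  163000 kr × 15% = 24450 kr
  229000 kr × 28% = 64120 kr
  442000 kr × 34% = 150280 kr
  → 238850 kr
  Less rehabilitation credit 134000 kr → 104850 kr

115450 kr > 104850 kr, so the parallel minimum levy is the binding amount.

115450 kr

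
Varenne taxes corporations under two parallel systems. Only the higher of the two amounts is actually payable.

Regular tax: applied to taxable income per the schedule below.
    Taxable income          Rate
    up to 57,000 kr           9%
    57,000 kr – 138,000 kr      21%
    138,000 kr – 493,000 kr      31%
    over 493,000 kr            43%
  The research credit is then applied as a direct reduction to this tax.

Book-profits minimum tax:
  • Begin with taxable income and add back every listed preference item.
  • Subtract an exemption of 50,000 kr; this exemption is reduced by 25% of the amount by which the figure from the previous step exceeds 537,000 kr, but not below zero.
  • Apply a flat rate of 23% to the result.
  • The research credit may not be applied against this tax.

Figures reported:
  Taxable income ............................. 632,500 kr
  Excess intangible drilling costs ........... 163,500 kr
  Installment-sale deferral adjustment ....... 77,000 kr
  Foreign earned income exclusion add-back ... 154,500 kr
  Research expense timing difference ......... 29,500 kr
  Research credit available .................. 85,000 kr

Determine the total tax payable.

Regular tax:
  57,000 kr × 9% = 5,130 kr
  81,000 kr × 21% = 17,010 kr
  355,000 kr × 31% = 110,050 kr
  139,500 kr × 43% = 59,985 kr
  → 192,175 kr
  Less research credit 85,000 kr → 107,175 kr

Book-profits minimum tax:
  Adjusted income: 632,500 kr + 163,500 kr + 77,000 kr + 154,500 kr + 29,500 kr = 1,057,000 kr
  Exemption: 25% × (1,057,000 kr − 537,000 kr) = 130,000 kr ≥ 50,000 kr, so the exemption is fully phased out
  Base: 1,057,000 kr − 0 kr = 1,057,000 kr
  1,057,000 kr × 23% = 243,110 kr

243,110 kr > 107,175 kr, so the book-profits minimum tax is the binding amount.

243,110 kr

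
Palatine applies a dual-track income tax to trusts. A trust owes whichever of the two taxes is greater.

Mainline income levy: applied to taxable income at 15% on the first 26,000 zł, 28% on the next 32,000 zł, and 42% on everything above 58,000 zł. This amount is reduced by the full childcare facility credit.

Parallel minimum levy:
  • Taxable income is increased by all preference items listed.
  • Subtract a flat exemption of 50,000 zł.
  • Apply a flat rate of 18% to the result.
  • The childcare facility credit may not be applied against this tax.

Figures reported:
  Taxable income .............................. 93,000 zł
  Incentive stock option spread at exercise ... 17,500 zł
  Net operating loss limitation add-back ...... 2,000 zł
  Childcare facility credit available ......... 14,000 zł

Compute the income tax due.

Parallel minimum levy:
  Adjusted income: 93,000 zł + 17,500 zł + 2,000 zł = 112,500 zł
  Less exemption 50,000 zł → base 62,500 zł
  62,500 zł × 18% = 11,250 zł

Mainline income levy:
  26,000 zł × 15% = 3,900 zł
  32,000 zł × 28% = 8,960 zł
  35,000 zł × 42% = 14,700 zł
  → 27,560 zł
  Less childcare facility credit 14,000 zł → 13,560 zł

13,560 zł > 11,250 zł, so the mainline income levy governs.

13,560 zł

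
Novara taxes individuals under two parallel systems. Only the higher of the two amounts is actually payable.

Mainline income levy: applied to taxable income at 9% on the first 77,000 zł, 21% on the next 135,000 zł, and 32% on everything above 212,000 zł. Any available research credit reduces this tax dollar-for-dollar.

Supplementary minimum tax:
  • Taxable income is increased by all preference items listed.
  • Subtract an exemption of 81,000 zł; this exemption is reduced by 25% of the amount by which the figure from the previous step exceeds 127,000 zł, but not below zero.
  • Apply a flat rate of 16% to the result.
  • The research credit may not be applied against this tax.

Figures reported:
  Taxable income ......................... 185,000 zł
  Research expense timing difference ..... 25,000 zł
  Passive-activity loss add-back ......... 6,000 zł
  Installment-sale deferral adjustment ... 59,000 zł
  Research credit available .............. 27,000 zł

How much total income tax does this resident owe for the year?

36,960 zł

Supplementary minimum tax:
  Adjusted income: 185,000 zł + 25,000 zł + 6,000 zł + 59,000 zł = 275,000 zł
  Exemption: 81,000 zł − 25% × (275,000 zł − 127,000 zł) = 81,000 zł − 37,000 zł = 44,000 zł
  Base: 275,000 zł − 44,000 zł = 231,000 zł
  231,000 zł × 16% = 36,960 zł

Mainline income levy:
  77,000 zł × 9% = 6,930 zł
  108,000 zł × 21% = 22,680 zł
  → 29,610 zł
  Less research credit 27,000 zł → 2,610 zł

36,960 zł > 2,610 zł, so the supplementary minimum tax is the binding amount.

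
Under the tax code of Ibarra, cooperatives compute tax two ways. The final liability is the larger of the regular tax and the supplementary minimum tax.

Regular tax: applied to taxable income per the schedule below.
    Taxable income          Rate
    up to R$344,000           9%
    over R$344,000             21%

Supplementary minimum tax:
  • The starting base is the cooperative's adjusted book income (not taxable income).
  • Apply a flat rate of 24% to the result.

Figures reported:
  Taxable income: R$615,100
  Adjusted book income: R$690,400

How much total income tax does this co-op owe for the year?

R$165,696

Supplementary minimum tax:
  Base (adjusted book income): R$690,400
  R$690,400 × 24% = R$165,696

Regular tax:
  R$344,000 × 9% = R$30,960
  R$271,100 × 21% = R$56,931
  → R$87,891

R$165,696 > R$87,891, so the supplementary minimum tax is the binding amount.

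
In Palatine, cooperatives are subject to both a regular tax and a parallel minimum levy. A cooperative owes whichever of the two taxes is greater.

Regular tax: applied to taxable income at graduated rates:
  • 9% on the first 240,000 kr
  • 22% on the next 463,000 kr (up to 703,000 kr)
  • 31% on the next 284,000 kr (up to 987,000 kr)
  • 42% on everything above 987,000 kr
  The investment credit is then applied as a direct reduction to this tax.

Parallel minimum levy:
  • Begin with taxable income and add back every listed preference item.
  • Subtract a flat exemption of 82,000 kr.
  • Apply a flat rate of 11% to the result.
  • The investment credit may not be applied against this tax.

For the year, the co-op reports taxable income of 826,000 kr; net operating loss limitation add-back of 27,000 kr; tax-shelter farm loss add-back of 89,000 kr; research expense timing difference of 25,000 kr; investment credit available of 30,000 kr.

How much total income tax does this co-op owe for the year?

131,590 kr

Parallel minimum levy:
  Adjusted income: 826,000 kr + 27,000 kr + 89,000 kr + 25,000 kr = 967,000 kr
  Less exemption 82,000 kr → base 885,000 kr
  885,000 kr × 11% = 97,350 kr

Regular tax:
  240,000 kr × 9% = 21,600 kr
  463,000 kr × 22% = 101,860 kr
  123,000 kr × 31% = 38,130 kr
  → 161,590 kr
  Less investment credit 30,000 kr → 131,590 kr

131,590 kr > 97,350 kr, so the regular tax governs.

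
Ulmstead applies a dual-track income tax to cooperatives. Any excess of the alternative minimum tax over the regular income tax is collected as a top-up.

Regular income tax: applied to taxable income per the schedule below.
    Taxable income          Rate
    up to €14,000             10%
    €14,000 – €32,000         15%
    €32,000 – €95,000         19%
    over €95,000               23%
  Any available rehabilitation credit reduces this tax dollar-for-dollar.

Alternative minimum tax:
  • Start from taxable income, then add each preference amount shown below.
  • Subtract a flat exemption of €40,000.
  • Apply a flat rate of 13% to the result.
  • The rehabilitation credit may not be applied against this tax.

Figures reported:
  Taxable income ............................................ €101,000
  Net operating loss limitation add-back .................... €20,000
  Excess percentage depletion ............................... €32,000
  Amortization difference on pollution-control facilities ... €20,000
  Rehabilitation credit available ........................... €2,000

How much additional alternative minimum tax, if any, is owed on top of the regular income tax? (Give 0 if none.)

Alternative minimum tax:
  Adjusted income: €101,000 + €20,000 + €32,000 + €20,000 = €173,000
  Less exemption €40,000 → base €133,000
  €133,000 × 13% = €17,290

Regular income tax:
  €14,000 × 10% = €1,400
  €18,000 × 15% = €2,700
  €63,000 × 19% = €11,970
  €6,000 × 23% = €1,380
  → €17,450
  Less rehabilitation credit €2,000 → €15,450

Excess of alternative minimum tax over regular income tax: €17,290 − €15,450 = €1,840.

€1,840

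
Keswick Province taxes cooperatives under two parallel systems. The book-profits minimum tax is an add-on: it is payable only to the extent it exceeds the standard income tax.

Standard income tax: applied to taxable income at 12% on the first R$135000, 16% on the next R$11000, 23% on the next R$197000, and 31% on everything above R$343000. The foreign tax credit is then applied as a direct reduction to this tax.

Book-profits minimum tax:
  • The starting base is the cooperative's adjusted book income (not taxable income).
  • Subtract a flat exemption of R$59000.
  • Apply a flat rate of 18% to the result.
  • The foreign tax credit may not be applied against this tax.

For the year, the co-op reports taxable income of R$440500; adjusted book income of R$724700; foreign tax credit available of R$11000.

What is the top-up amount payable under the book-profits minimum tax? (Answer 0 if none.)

R$37331

Standard income tax:
  R$135000 × 12% = R$16200
  R$11000 × 16% = R$1760
  R$197000 × 23% = R$45310
  R$97500 × 31% = R$30225
  → R$93495
  Less foreign tax credit R$11000 → R$82495

Book-profits minimum tax:
  Base (adjusted book income): R$724700
  Less exemption R$59000 → base R$665700
  R$665700 × 18% = R$119826

Excess of book-profits minimum tax over standard income tax: R$119826 − R$82495 = R$37331.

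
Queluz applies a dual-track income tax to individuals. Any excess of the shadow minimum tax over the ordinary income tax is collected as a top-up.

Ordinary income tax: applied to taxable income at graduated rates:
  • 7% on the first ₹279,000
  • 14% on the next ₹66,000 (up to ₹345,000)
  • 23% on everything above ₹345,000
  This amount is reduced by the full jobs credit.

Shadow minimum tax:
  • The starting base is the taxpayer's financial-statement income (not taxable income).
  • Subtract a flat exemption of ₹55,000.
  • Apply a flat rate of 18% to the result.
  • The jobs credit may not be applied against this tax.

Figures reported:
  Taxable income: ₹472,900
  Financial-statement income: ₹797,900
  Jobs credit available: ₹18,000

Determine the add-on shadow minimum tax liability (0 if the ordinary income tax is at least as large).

₹93,535

Shadow minimum tax:
  Base (financial-statement income): ₹797,900
  Less exemption ₹55,000 → base ₹742,900
  ₹742,900 × 18% = ₹133,722

Ordinary income tax:
  ₹279,000 × 7% = ₹19,530
  ₹66,000 × 14% = ₹9,240
  ₹127,900 × 23% = ₹29,417
  → ₹58,187
  Less jobs credit ₹18,000 → ₹40,187

Excess of shadow minimum tax over ordinary income tax: ₹133,722 − ₹40,187 = ₹93,535.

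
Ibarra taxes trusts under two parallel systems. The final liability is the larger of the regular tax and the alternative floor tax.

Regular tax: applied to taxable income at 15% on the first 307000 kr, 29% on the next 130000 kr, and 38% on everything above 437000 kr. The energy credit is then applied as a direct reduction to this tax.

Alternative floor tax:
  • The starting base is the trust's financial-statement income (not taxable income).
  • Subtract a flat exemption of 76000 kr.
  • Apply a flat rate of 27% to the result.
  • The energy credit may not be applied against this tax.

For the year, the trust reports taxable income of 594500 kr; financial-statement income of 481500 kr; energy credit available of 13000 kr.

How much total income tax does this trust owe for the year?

130600 kr

Alternative floor tax:
  Base (financial-statement income): 481500 kr
  Less exemption 76000 kr → base 405500 kr
  405500 kr × 27% = 109485 kr

Regular tax:
  307000 kr × 15% = 46050 kr
  130000 kr × 29% = 37700 kr
  157500 kr × 38% = 59850 kr
  → 143600 kr
  Less energy credit 13000 kr → 130600 kr

130600 kr > 109485 kr, so the regular tax governs.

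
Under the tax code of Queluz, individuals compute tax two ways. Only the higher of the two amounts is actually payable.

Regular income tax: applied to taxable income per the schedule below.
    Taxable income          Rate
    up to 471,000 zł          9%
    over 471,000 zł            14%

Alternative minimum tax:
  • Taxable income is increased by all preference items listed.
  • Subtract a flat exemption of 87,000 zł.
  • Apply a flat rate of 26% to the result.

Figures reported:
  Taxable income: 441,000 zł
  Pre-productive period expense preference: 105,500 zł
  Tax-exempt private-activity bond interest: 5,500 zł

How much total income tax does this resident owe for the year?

Alternative minimum tax:
  Adjusted income: 441,000 zł + 105,500 zł + 5,500 zł = 552,000 zł
  Less exemption 87,000 zł → base 465,000 zł
  465,000 zł × 26% = 120,900 zł

Regular income tax:
  441,000 zł × 9% = 39,690 zł

120,900 zł > 39,690 zł, so the alternative minimum tax is the binding amount.

120,900 zł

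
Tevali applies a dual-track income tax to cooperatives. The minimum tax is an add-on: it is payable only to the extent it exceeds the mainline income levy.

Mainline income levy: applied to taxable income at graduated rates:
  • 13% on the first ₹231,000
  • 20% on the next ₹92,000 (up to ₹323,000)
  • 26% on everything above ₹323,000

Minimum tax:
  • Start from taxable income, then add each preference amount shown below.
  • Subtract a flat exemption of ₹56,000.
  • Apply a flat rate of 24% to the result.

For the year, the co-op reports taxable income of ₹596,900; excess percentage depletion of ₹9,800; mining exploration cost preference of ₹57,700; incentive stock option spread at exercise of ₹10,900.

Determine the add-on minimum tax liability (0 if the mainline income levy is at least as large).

Mainline income levy:
  ₹231,000 × 13% = ₹30,030
  ₹92,000 × 20% = ₹18,400
  ₹273,900 × 26% = ₹71,214
  → ₹119,644

Minimum tax:
  Adjusted income: ₹596,900 + ₹9,800 + ₹57,700 + ₹10,900 = ₹675,300
  Less exemption ₹56,000 → base ₹619,300
  ₹619,300 × 24% = ₹148,632

Excess of minimum tax over mainline income levy: ₹148,632 − ₹119,644 = ₹28,988.

₹28,988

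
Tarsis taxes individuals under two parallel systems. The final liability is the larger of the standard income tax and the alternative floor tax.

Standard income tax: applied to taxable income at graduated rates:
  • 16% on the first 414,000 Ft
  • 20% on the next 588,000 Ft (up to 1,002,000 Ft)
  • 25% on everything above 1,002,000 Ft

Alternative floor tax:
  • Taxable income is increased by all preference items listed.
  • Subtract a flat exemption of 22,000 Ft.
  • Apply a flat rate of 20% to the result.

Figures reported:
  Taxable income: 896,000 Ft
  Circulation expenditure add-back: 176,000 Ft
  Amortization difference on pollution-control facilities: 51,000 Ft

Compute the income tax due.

220,200 Ft

Standard income tax:
  414,000 Ft × 16% = 66,240 Ft
  482,000 Ft × 20% = 96,400 Ft
  → 162,640 Ft

Alternative floor tax:
  Adjusted income: 896,000 Ft + 176,000 Ft + 51,000 Ft = 1,123,000 Ft
  Less exemption 22,000 Ft → base 1,101,000 Ft
  1,101,000 Ft × 20% = 220,200 Ft

220,200 Ft > 162,640 Ft, so the alternative floor tax is the binding amount.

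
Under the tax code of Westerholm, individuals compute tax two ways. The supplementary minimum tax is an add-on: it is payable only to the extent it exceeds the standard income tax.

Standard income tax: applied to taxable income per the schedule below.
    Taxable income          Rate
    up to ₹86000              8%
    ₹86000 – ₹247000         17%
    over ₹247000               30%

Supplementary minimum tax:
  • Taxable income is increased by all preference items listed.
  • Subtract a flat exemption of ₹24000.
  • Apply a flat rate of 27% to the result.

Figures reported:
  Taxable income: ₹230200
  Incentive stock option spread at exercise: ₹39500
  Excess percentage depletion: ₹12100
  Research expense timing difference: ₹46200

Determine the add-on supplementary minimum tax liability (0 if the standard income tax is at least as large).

Supplementary minimum tax:
  Adjusted income: ₹230200 + ₹39500 + ₹12100 + ₹46200 = ₹328000
  Less exemption ₹24000 → base ₹304000
  ₹304000 × 27% = ₹82080

Standard income tax:
  ₹86000 × 8% = ₹6880
  ₹144200 × 17% = ₹24514
  → ₹31394

Excess of supplementary minimum tax over standard income tax: ₹82080 − ₹31394 = ₹50686.

₹50686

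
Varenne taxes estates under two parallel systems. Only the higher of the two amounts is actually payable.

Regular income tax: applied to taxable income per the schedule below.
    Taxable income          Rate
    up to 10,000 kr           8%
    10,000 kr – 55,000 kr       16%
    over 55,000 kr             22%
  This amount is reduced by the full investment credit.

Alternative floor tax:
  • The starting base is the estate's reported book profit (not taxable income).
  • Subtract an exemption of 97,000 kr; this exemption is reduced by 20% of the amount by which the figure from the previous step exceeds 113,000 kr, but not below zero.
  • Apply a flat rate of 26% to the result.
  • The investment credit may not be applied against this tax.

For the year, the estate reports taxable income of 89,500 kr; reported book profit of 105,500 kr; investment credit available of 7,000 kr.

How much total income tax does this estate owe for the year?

8,590 kr

Alternative floor tax:
  Base (reported book profit): 105,500 kr
  Exemption: 105,500 kr ≤ 113,000 kr, so full 97,000 kr applies
  Base: 105,500 kr − 97,000 kr = 8,500 kr
  8,500 kr × 26% = 2,210 kr

Regular income tax:
  10,000 kr × 8% = 800 kr
  45,000 kr × 16% = 7,200 kr
  34,500 kr × 22% = 7,590 kr
  → 15,590 kr
  Less investment credit 7,000 kr → 8,590 kr

8,590 kr > 2,210 kr, so the regular income tax governs.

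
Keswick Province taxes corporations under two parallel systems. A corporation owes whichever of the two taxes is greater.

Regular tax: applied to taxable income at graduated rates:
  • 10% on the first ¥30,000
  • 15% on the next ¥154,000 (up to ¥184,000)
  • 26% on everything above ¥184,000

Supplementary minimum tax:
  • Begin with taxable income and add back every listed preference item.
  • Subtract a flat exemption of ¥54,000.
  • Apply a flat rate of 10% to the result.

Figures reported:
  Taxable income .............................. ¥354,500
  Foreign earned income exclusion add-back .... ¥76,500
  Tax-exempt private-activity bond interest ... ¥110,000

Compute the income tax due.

¥70,430

Supplementary minimum tax:
  Adjusted income: ¥354,500 + ¥76,500 + ¥110,000 = ¥541,000
  Less exemption ¥54,000 → base ¥487,000
  ¥487,000 × 10% = ¥48,700

Regular tax:
  ¥30,000 × 10% = ¥3,000
  ¥154,000 × 15% = ¥23,100
  ¥170,500 × 26% = ¥44,330
  → ¥70,430

¥70,430 > ¥48,700, so the regular tax governs.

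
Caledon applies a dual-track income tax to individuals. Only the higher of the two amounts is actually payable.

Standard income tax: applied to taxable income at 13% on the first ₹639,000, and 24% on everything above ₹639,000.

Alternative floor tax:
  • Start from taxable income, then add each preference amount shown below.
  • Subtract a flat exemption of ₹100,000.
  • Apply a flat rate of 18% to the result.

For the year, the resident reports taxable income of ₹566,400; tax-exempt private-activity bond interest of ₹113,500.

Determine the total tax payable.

₹104,382

Standard income tax:
  ₹566,400 × 13% = ₹73,632

Alternative floor tax:
  Adjusted income: ₹566,400 + ₹113,500 = ₹679,900
  Less exemption ₹100,000 → base ₹579,900
  ₹579,900 × 18% = ₹104,382

₹104,382 > ₹73,632, so the alternative floor tax is the binding amount.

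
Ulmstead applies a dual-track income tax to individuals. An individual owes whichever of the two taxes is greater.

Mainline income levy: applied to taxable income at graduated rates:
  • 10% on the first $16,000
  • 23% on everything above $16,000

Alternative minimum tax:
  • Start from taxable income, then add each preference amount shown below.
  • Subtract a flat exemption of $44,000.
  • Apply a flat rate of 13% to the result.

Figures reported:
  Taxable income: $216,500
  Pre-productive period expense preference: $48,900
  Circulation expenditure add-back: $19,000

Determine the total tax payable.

Mainline income levy:
  $16,000 × 10% = $1,600
  $200,500 × 23% = $46,115
  → $47,715

Alternative minimum tax:
  Adjusted income: $216,500 + $48,900 + $19,000 = $284,400
  Less exemption $44,000 → base $240,400
  $240,400 × 13% = $31,252

$47,715 > $31,252, so the mainline income levy governs.

$47,715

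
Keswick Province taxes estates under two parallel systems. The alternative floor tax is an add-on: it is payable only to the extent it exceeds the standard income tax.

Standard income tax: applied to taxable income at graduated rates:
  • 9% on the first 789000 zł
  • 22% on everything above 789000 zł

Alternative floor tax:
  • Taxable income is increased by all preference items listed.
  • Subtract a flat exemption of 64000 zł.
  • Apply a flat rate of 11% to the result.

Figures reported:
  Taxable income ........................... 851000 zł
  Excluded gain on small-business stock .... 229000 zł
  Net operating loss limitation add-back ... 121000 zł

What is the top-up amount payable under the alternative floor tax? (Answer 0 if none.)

Standard income tax:
  789000 zł × 9% = 71010 zł
  62000 zł × 22% = 13640 zł
  → 84650 zł

Alternative floor tax:
  Adjusted income: 851000 zł + 229000 zł + 121000 zł = 1201000 zł
  Less exemption 64000 zł → base 1137000 zł
  1137000 zł × 11% = 125070 zł

Excess of alternative floor tax over standard income tax: 125070 zł − 84650 zł = 40420 zł.

40420 zł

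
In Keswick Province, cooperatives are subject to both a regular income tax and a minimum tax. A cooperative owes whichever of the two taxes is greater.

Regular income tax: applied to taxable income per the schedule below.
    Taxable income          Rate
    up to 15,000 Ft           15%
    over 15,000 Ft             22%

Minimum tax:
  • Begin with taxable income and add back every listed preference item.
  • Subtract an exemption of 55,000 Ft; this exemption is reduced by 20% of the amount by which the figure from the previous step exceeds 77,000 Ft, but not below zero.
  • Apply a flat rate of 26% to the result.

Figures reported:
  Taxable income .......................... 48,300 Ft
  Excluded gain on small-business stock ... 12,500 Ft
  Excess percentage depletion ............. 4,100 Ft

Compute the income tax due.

9,576 Ft

Minimum tax:
  Adjusted income: 48,300 Ft + 12,500 Ft + 4,100 Ft = 64,900 Ft
  Exemption: 64,900 Ft ≤ 77,000 Ft, so full 55,000 Ft applies
  Base: 64,900 Ft − 55,000 Ft = 9,900 Ft
  9,900 Ft × 26% = 2,574 Ft

Regular income tax:
  15,000 Ft × 15% = 2,250 Ft
  33,300 Ft × 22% = 7,326 Ft
  → 9,576 Ft

9,576 Ft > 2,574 Ft, so the regular income tax governs.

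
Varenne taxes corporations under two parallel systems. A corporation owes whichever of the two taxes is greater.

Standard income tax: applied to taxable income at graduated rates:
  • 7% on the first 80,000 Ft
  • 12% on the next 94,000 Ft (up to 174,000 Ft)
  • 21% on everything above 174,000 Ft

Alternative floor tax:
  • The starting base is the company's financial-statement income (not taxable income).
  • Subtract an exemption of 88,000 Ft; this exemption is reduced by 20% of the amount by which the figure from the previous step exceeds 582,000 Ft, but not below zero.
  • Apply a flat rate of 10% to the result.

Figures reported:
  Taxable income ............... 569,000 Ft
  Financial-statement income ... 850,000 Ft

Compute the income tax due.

Standard income tax:
  80,000 Ft × 7% = 5,600 Ft
  94,000 Ft × 12% = 11,280 Ft
  395,000 Ft × 21% = 82,950 Ft
  → 99,830 Ft

Alternative floor tax:
  Base (financial-statement income): 850,000 Ft
  Exemption: 88,000 Ft − 20% × (850,000 Ft − 582,000 Ft) = 88,000 Ft − 53,600 Ft = 34,400 Ft
  Base: 850,000 Ft − 34,400 Ft = 815,600 Ft
  815,600 Ft × 10% = 81,560 Ft

99,830 Ft > 81,560 Ft, so the standard income tax governs.

99,830 Ft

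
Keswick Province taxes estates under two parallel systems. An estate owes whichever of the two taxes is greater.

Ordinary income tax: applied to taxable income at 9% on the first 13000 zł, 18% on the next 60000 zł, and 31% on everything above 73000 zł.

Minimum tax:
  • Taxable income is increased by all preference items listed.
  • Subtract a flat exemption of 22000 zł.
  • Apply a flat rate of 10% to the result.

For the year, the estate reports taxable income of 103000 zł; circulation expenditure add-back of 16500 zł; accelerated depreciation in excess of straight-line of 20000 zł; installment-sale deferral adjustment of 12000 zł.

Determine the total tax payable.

21270 zł

Minimum tax:
  Adjusted income: 103000 zł + 16500 zł + 20000 zł + 12000 zł = 151500 zł
  Less exemption 22000 zł → base 129500 zł
  129500 zł × 10% = 12950 zł

Ordinary income tax:
  13000 zł × 9% = 1170 zł
  60000 zł × 18% = 10800 zł
  30000 zł × 31% = 9300 zł
  → 21270 zł

21270 zł > 12950 zł, so the ordinary income tax governs.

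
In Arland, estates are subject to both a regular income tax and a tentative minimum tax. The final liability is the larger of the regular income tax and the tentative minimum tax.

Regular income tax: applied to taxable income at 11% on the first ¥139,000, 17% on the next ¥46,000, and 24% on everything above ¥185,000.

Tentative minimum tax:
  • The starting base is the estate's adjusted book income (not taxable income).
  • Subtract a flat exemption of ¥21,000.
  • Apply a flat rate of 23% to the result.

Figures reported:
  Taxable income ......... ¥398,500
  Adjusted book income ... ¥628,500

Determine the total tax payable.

Regular income tax:
  ¥139,000 × 11% = ¥15,290
  ¥46,000 × 17% = ¥7,820
  ¥213,500 × 24% = ¥51,240
  → ¥74,350

Tentative minimum tax:
  Base (adjusted book income): ¥628,500
  Less exemption ¥21,000 → base ¥607,500
  ¥607,500 × 23% = ¥139,725

¥139,725 > ¥74,350, so the tentative minimum tax is the binding amount.

¥139,725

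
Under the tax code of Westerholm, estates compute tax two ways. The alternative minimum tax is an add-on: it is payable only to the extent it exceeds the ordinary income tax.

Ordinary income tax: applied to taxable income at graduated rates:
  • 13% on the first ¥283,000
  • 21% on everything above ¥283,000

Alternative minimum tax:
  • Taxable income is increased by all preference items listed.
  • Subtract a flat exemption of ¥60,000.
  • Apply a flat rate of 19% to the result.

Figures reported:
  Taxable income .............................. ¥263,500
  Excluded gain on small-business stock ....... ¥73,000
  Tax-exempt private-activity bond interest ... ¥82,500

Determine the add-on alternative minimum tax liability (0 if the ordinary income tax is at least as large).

Alternative minimum tax:
  Adjusted income: ¥263,500 + ¥73,000 + ¥82,500 = ¥419,000
  Less exemption ¥60,000 → base ¥359,000
  ¥359,000 × 19% = ¥68,210

Ordinary income tax:
  ¥263,500 × 13% = ¥34,255

Excess of alternative minimum tax over ordinary income tax: ¥68,210 − ¥34,255 = ¥33,955.

¥33,955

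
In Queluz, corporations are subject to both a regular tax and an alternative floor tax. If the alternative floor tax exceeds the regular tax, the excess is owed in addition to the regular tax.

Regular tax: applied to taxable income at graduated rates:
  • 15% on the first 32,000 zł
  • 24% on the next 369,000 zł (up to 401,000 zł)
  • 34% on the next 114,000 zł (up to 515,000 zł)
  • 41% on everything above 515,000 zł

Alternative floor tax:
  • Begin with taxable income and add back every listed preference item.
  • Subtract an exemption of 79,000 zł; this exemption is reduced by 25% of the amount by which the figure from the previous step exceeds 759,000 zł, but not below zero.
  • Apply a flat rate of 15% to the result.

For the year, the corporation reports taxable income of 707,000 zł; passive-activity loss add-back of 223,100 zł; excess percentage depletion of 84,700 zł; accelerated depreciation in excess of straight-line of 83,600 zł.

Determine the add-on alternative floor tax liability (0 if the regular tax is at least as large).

Alternative floor tax:
  Adjusted income: 707,000 zł + 223,100 zł + 84,700 zł + 83,600 zł = 1,098,400 zł
  Exemption: 25% × (1,098,400 zł − 759,000 zł) = 84,850 zł ≥ 79,000 zł, so the exemption is fully phased out
  Base: 1,098,400 zł − 0 zł = 1,098,400 zł
  1,098,400 zł × 15% = 164,760 zł

Regular tax:
  32,000 zł × 15% = 4,800 zł
  369,000 zł × 24% = 88,560 zł
  114,000 zł × 34% = 38,760 zł
  192,000 zł × 41% = 78,720 zł
  → 210,840 zł

164,760 zł ≤ 210,840 zł, so no add-on is due.

0 zł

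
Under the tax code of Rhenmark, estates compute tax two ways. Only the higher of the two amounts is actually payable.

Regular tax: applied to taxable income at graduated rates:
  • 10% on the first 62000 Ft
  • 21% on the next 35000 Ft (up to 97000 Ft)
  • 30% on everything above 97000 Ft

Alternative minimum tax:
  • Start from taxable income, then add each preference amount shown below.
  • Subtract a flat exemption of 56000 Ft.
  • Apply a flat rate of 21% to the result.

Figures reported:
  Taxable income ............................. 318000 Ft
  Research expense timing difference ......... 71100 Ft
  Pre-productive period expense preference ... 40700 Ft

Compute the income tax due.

Regular tax:
  62000 Ft × 10% = 6200 Ft
  35000 Ft × 21% = 7350 Ft
  221000 Ft × 30% = 66300 Ft
  → 79850 Ft

Alternative minimum tax:
  Adjusted income: 318000 Ft + 71100 Ft + 40700 Ft = 429800 Ft
  Less exemption 56000 Ft → base 373800 Ft
  373800 Ft × 21% = 78498 Ft

79850 Ft > 78498 Ft, so the regular tax governs.

79850 Ft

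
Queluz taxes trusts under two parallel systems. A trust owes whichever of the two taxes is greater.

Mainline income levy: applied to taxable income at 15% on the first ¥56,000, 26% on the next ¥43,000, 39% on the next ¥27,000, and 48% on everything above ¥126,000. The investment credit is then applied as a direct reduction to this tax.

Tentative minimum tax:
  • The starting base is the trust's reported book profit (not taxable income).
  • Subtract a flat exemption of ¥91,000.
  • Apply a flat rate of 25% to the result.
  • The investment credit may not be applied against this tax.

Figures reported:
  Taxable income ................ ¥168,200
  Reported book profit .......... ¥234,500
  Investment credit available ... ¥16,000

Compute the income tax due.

¥35,875

Tentative minimum tax:
  Base (reported book profit): ¥234,500
  Less exemption ¥91,000 → base ¥143,500
  ¥143,500 × 25% = ¥35,875

Mainline income levy:
  ¥56,000 × 15% = ¥8,400
  ¥43,000 × 26% = ¥11,180
  ¥27,000 × 39% = ¥10,530
  ¥42,200 × 48% = ¥20,256
  → ¥50,366
  Less investment credit ¥16,000 → ¥34,366

¥35,875 > ¥34,366, so the tentative minimum tax is the binding amount.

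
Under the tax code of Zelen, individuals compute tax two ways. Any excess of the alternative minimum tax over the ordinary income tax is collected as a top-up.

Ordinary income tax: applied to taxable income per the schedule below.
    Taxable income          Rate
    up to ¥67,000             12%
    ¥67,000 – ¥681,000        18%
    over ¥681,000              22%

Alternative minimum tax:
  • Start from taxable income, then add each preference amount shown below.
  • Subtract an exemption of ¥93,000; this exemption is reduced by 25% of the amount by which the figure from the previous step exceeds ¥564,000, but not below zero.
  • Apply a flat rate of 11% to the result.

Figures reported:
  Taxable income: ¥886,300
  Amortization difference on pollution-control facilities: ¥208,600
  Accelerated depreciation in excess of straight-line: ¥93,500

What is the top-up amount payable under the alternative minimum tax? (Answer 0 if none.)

Ordinary income tax:
  ¥67,000 × 12% = ¥8,040
  ¥614,000 × 18% = ¥110,520
  ¥205,300 × 22% = ¥45,166
  → ¥163,726

Alternative minimum tax:
  Adjusted income: ¥886,300 + ¥208,600 + ¥93,500 = ¥1,188,400
  Exemption: 25% × (¥1,188,400 − ¥564,000) = ¥156,100 ≥ ¥93,000, so the exemption is fully phased out
  Base: ¥1,188,400 − ¥0 = ¥1,188,400
  ¥1,188,400 × 11% = ¥130,724

¥130,724 ≤ ¥163,726, so no add-on is due.

¥0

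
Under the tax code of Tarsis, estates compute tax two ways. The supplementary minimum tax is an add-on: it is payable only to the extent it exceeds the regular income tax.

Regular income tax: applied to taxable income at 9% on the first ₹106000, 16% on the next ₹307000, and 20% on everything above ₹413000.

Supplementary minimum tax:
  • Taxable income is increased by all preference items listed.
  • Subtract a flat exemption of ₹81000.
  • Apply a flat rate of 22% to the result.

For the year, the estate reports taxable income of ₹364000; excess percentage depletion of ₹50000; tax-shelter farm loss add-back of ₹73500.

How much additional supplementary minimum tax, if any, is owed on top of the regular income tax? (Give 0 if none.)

Supplementary minimum tax:
  Adjusted income: ₹364000 + ₹50000 + ₹73500 = ₹487500
  Less exemption ₹81000 → base ₹406500
  ₹406500 × 22% = ₹89430

Regular income tax:
  ₹106000 × 9% = ₹9540
  ₹258000 × 16% = ₹41280
  → ₹50820

Excess of supplementary minimum tax over regular income tax: ₹89430 − ₹50820 = ₹38610.

₹38610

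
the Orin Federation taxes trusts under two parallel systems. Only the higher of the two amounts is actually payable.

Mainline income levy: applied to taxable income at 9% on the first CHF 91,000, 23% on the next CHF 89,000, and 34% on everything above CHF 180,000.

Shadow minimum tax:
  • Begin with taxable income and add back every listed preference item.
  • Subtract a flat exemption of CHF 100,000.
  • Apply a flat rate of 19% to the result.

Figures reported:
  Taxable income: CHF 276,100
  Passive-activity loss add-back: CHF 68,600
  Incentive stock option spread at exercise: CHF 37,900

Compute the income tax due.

Mainline income levy:
  CHF 91,000 × 9% = CHF 8,190
  CHF 89,000 × 23% = CHF 20,470
  CHF 96,100 × 34% = CHF 32,674
  → CHF 61,334

Shadow minimum tax:
  Adjusted income: CHF 276,100 + CHF 68,600 + CHF 37,900 = CHF 382,600
  Less exemption CHF 100,000 → base CHF 282,600
  CHF 282,600 × 19% = CHF 53,694

CHF 61,334 > CHF 53,694, so the mainline income levy governs.

CHF 61,334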